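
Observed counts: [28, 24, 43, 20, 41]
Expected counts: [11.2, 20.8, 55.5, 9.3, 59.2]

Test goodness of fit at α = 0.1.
Chi-square goodness of fit test:
H₀: observed counts match expected distribution
H₁: observed counts differ from expected distribution
df = k - 1 = 4
χ² = Σ(O - E)²/E
   = (28 - 11.2)²/11.2 + (24 - 20.8)²/20.8 + (43 - 55.5)²/55.5 + (20 - 9.3)²/9.3 + (41 - 59.2)²/59.2
   = 25.200 + 0.492 + 2.815 + 12.311 + 5.595
   = 46.41
p-value < 0.0001

Since p-value < α = 0.1, we reject H₀.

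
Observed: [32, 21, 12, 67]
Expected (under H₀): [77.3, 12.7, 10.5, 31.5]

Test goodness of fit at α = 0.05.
Chi-square goodness of fit test:
H₀: observed counts match expected distribution
H₁: observed counts differ from expected distribution
df = k - 1 = 3
χ² = Σ(O - E)²/E
   = (32 - 77.3)²/77.3 + (21 - 12.7)²/12.7 + (12 - 10.5)²/10.5 + (67 - 31.5)²/31.5
   = 26.547 + 5.424 + 0.214 + 40.008
   = 72.19
p-value < 0.0001

Since p-value < α = 0.05, we reject H₀.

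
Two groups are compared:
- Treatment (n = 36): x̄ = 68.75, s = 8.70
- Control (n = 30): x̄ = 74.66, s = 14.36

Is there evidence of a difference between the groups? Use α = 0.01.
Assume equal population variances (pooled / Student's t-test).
Student's two-sample t-test (equal variances):
H₀: μ₁ = μ₂
H₁: μ₁ ≠ μ₂
df = n₁ + n₂ - 2 = 64
Pooled variance s_p² = [(n₁-1)s₁² + (n₂-1)s₂²] / (n₁ + n₂ - 2) = [(35)(8.70²) + (29)(14.36²)] / 64 = 134.8317
SE = √(s_p²(1/n₁ + 1/n₂)) = √(134.8317 × (1/36 + 1/30)) = 2.8705
t = (x̄₁ - x̄₂) / SE = (68.75 - 74.66) / 2.8705 = -5.91 / 2.8705 = -2.059
p-value = 0.0436

Since p-value > α = 0.01, we fail to reject H₀.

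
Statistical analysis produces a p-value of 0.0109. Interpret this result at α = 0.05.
Since p = 0.0109 < α = 0.05, reject H₀.
There is sufficient evidence to reject the null hypothesis; the result is statistically significant at the 0.05 level.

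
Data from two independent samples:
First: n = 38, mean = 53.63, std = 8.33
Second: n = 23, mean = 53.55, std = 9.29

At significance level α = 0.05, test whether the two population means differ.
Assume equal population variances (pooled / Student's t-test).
Student's two-sample t-test (equal variances):
H₀: μ₁ = μ₂
H₁: μ₁ ≠ μ₂
df = n₁ + n₂ - 2 = 59
Pooled variance s_p² = [(n₁-1)s₁² + (n₂-1)s₂²] / (n₁ + n₂ - 2) = [(37)(8.33²) + (22)(9.29²)] / 59 = 75.6963
SE = √(s_p²(1/n₁ + 1/n₂)) = √(75.6963 × (1/38 + 1/23)) = 2.2985
t = (x̄₁ - x̄₂) / SE = (53.63 - 53.55) / 2.2985 = 0.08 / 2.2985 = 0.035
p-value = 0.9724

Since p-value > α = 0.05, we fail to reject H₀.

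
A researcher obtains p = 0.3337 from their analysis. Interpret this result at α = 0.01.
Since p = 0.3337 > α = 0.01, fail to reject H₀.
There is insufficient evidence to reject the null hypothesis; the result is not statistically significant at the 0.01 level.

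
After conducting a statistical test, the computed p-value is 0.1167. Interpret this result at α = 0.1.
Since p = 0.1167 > α = 0.1, fail to reject H₀.
There is insufficient evidence to reject the null hypothesis; the result is not statistically significant at the 0.1 level.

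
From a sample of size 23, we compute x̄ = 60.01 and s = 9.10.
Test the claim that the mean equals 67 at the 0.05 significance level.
One-sample t-test:
H₀: μ = 67
H₁: μ ≠ 67
df = n - 1 = 22
t = (x̄ - μ₀) / (s/√n) = (60.01 - 67) / (9.10/√23) = -3.684
p-value = 0.0013

Since p-value < α = 0.05, we reject H₀.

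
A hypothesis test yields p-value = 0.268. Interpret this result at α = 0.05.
Since p = 0.268 > α = 0.05, fail to reject H₀.
There is insufficient evidence to reject the null hypothesis; the result is not statistically significant at the 0.05 level.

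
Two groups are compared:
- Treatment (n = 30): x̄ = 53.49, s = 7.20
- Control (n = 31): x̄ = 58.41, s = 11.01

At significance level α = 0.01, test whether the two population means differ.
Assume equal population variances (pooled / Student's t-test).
Student's two-sample t-test (equal variances):
H₀: μ₁ = μ₂
H₁: μ₁ ≠ μ₂
df = n₁ + n₂ - 2 = 59
Pooled variance s_p² = [(n₁-1)s₁² + (n₂-1)s₂²] / (n₁ + n₂ - 2) = [(29)(7.20²) + (30)(11.01²)] / 59 = 87.1180
SE = √(s_p²(1/n₁ + 1/n₂)) = √(87.1180 × (1/30 + 1/31)) = 2.3904
t = (x̄₁ - x̄₂) / SE = (53.49 - 58.41) / 2.3904 = -4.92 / 2.3904 = -2.058
p-value = 0.0440

Since p-value > α = 0.01, we fail to reject H₀.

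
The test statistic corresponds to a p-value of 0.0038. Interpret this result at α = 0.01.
Since p = 0.0038 < α = 0.01, reject H₀.
There is sufficient evidence to reject the null hypothesis; the result is statistically significant at the 0.01 level.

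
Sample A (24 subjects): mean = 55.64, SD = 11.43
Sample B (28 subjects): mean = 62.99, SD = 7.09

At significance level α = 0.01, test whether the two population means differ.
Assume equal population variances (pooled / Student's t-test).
Student's two-sample t-test (equal variances):
H₀: μ₁ = μ₂
H₁: μ₁ ≠ μ₂
df = n₁ + n₂ - 2 = 50
Pooled variance s_p² = [(n₁-1)s₁² + (n₂-1)s₂²] / (n₁ + n₂ - 2) = [(23)(11.43²) + (27)(7.09²)] / 50 = 87.2414
SE = √(s_p²(1/n₁ + 1/n₂)) = √(87.2414 × (1/24 + 1/28)) = 2.5982
t = (x̄₁ - x̄₂) / SE = (55.64 - 62.99) / 2.5982 = -7.35 / 2.5982 = -2.829
p-value = 0.0067

Since p-value < α = 0.01, we reject H₀.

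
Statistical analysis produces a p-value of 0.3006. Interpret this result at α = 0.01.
Since p = 0.3006 > α = 0.01, fail to reject H₀.
There is insufficient evidence to reject the null hypothesis; the result is not statistically significant at the 0.01 level.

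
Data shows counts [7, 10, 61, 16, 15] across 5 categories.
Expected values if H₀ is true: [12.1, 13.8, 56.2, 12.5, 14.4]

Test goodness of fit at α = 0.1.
Chi-square goodness of fit test:
H₀: observed counts match expected distribution
H₁: observed counts differ from expected distribution
df = k - 1 = 4
χ² = Σ(O - E)²/E
   = (7 - 12.1)²/12.1 + (10 - 13.8)²/13.8 + (61 - 56.2)²/56.2 + (16 - 12.5)²/12.5 + (15 - 14.4)²/14.4
   = 2.150 + 1.046 + 0.410 + 0.980 + 0.025
   = 4.61
p-value = 0.3296

Since p-value > α = 0.1, we fail to reject H₀.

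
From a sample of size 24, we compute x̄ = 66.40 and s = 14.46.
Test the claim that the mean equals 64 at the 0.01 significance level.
One-sample t-test:
H₀: μ = 64
H₁: μ ≠ 64
df = n - 1 = 23
t = (x̄ - μ₀) / (s/√n) = (66.40 - 64) / (14.46/√24) = 0.813
p-value = 0.4245

Since p-value > α = 0.01, we fail to reject H₀.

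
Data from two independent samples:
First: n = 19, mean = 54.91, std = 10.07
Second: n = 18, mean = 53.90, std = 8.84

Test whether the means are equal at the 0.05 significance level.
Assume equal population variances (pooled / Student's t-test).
Student's two-sample t-test (equal variances):
H₀: μ₁ = μ₂
H₁: μ₁ ≠ μ₂
df = n₁ + n₂ - 2 = 35
Pooled variance s_p² = [(n₁-1)s₁² + (n₂-1)s₂²] / (n₁ + n₂ - 2) = [(18)(10.07²) + (17)(8.84²)] / 35 = 90.1075
SE = √(s_p²(1/n₁ + 1/n₂)) = √(90.1075 × (1/19 + 1/18)) = 3.1223
t = (x̄₁ - x̄₂) / SE = (54.91 - 53.90) / 3.1223 = 1.01 / 3.1223 = 0.323
p-value = 0.7483

Since p-value > α = 0.05, we fail to reject H₀.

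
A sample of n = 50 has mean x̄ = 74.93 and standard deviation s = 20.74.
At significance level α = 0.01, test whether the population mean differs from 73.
One-sample t-test:
H₀: μ = 73
H₁: μ ≠ 73
df = n - 1 = 49
t = (x̄ - μ₀) / (s/√n) = (74.93 - 73) / (20.74/√50) = 0.658
p-value = 0.5136

Since p-value > α = 0.01, we fail to reject H₀.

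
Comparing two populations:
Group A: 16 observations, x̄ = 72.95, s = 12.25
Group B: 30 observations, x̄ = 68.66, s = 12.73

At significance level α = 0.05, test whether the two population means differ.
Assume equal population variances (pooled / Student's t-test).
Student's two-sample t-test (equal variances):
H₀: μ₁ = μ₂
H₁: μ₁ ≠ μ₂
df = n₁ + n₂ - 2 = 44
Pooled variance s_p² = [(n₁-1)s₁² + (n₂-1)s₂²] / (n₁ + n₂ - 2) = [(15)(12.25²) + (29)(12.73²)] / 44 = 157.9653
SE = √(s_p²(1/n₁ + 1/n₂)) = √(157.9653 × (1/16 + 1/30)) = 3.8908
t = (x̄₁ - x̄₂) / SE = (72.95 - 68.66) / 3.8908 = 4.29 / 3.8908 = 1.103
p-value = 0.2762

Since p-value > α = 0.05, we fail to reject H₀.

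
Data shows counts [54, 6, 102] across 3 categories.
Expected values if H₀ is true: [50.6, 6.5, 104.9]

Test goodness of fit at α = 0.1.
Chi-square goodness of fit test:
H₀: observed counts match expected distribution
H₁: observed counts differ from expected distribution
df = k - 1 = 2
χ² = Σ(O - E)²/E
   = (54 - 50.6)²/50.6 + (6 - 6.5)²/6.5 + (102 - 104.9)²/104.9
   = 0.228 + 0.038 + 0.080
   = 0.35
p-value = 0.8407

Since p-value > α = 0.1, we fail to reject H₀.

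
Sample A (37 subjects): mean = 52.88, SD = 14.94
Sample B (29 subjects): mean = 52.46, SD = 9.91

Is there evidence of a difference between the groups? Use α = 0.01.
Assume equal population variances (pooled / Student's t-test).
Student's two-sample t-test (equal variances):
H₀: μ₁ = μ₂
H₁: μ₁ ≠ μ₂
df = n₁ + n₂ - 2 = 64
Pooled variance s_p² = [(n₁-1)s₁² + (n₂-1)s₂²] / (n₁ + n₂ - 2) = [(36)(14.94²) + (28)(9.91²)] / 64 = 168.5181
SE = √(s_p²(1/n₁ + 1/n₂)) = √(168.5181 × (1/37 + 1/29)) = 3.2196
t = (x̄₁ - x̄₂) / SE = (52.88 - 52.46) / 3.2196 = 0.42 / 3.2196 = 0.130
p-value = 0.8966

Since p-value > α = 0.01, we fail to reject H₀.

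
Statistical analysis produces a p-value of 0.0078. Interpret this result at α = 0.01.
Since p = 0.0078 < α = 0.01, reject H₀.
There is sufficient evidence to reject the null hypothesis; the result is statistically significant at the 0.01 level.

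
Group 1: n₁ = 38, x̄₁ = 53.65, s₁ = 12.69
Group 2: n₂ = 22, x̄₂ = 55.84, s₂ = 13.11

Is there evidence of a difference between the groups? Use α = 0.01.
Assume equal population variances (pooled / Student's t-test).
Student's two-sample t-test (equal variances):
H₀: μ₁ = μ₂
H₁: μ₁ ≠ μ₂
df = n₁ + n₂ - 2 = 58
Pooled variance s_p² = [(n₁-1)s₁² + (n₂-1)s₂²] / (n₁ + n₂ - 2) = [(37)(12.69²) + (21)(13.11²)] / 58 = 164.9595
SE = √(s_p²(1/n₁ + 1/n₂)) = √(164.9595 × (1/38 + 1/22)) = 3.4408
t = (x̄₁ - x̄₂) / SE = (53.65 - 55.84) / 3.4408 = -2.19 / 3.4408 = -0.636
p-value = 0.5270

Since p-value > α = 0.01, we fail to reject H₀.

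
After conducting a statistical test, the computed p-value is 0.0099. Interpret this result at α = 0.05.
Since p = 0.0099 < α = 0.05, reject H₀.
There is sufficient evidence to reject the null hypothesis; the result is statistically significant at the 0.05 level.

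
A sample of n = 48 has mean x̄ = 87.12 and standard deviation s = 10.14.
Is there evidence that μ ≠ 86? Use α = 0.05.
One-sample t-test:
H₀: μ = 86
H₁: μ ≠ 86
df = n - 1 = 47
t = (x̄ - μ₀) / (s/√n) = (87.12 - 86) / (10.14/√48) = 0.765
p-value = 0.4480

Since p-value > α = 0.05, we fail to reject H₀.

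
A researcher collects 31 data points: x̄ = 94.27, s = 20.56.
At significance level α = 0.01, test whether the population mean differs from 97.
One-sample t-test:
H₀: μ = 97
H₁: μ ≠ 97
df = n - 1 = 30
t = (x̄ - μ₀) / (s/√n) = (94.27 - 97) / (20.56/√31) = -0.739
p-value = 0.4655

Since p-value > α = 0.01, we fail to reject H₀.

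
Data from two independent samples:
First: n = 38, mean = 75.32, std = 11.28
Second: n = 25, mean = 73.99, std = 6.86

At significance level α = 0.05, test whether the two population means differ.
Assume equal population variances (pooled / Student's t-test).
Student's two-sample t-test (equal variances):
H₀: μ₁ = μ₂
H₁: μ₁ ≠ μ₂
df = n₁ + n₂ - 2 = 61
Pooled variance s_p² = [(n₁-1)s₁² + (n₂-1)s₂²] / (n₁ + n₂ - 2) = [(37)(11.28²) + (24)(6.86²)] / 61 = 95.6926
SE = √(s_p²(1/n₁ + 1/n₂)) = √(95.6926 × (1/38 + 1/25)) = 2.5191
t = (x̄₁ - x̄₂) / SE = (75.32 - 73.99) / 2.5191 = 1.33 / 2.5191 = 0.528
p-value = 0.5994

Since p-value > α = 0.05, we fail to reject H₀.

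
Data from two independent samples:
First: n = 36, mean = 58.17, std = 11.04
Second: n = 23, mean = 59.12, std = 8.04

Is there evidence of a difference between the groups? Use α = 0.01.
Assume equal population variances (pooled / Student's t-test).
Student's two-sample t-test (equal variances):
H₀: μ₁ = μ₂
H₁: μ₁ ≠ μ₂
df = n₁ + n₂ - 2 = 57
Pooled variance s_p² = [(n₁-1)s₁² + (n₂-1)s₂²] / (n₁ + n₂ - 2) = [(35)(11.04²) + (22)(8.04²)] / 57 = 99.7890
SE = √(s_p²(1/n₁ + 1/n₂)) = √(99.7890 × (1/36 + 1/23)) = 2.6666
t = (x̄₁ - x̄₂) / SE = (58.17 - 59.12) / 2.6666 = -0.95 / 2.6666 = -0.356
p-value = 0.7230

Since p-value > α = 0.01, we fail to reject H₀.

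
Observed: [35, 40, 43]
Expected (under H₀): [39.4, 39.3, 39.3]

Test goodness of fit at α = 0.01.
Chi-square goodness of fit test:
H₀: observed counts match expected distribution
H₁: observed counts differ from expected distribution
df = k - 1 = 2
χ² = Σ(O - E)²/E
   = (35 - 39.4)²/39.4 + (40 - 39.3)²/39.3 + (43 - 39.3)²/39.3
   = 0.491 + 0.012 + 0.348
   = 0.85
p-value = 0.6531

Since p-value > α = 0.01, we fail to reject H₀.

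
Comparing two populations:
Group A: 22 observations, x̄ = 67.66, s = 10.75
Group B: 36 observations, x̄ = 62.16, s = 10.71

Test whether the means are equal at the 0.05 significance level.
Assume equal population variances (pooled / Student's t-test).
Student's two-sample t-test (equal variances):
H₀: μ₁ = μ₂
H₁: μ₁ ≠ μ₂
df = n₁ + n₂ - 2 = 56
Pooled variance s_p² = [(n₁-1)s₁² + (n₂-1)s₂²] / (n₁ + n₂ - 2) = [(21)(10.75²) + (35)(10.71²)] / 56 = 115.0260
SE = √(s_p²(1/n₁ + 1/n₂)) = √(115.0260 × (1/22 + 1/36)) = 2.9023
t = (x̄₁ - x̄₂) / SE = (67.66 - 62.16) / 2.9023 = 5.50 / 2.9023 = 1.895
p-value = 0.0633

Since p-value > α = 0.05, we fail to reject H₀.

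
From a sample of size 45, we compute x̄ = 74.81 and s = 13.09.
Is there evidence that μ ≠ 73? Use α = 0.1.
One-sample t-test:
H₀: μ = 73
H₁: μ ≠ 73
df = n - 1 = 44
t = (x̄ - μ₀) / (s/√n) = (74.81 - 73) / (13.09/√45) = 0.928
p-value = 0.3587

Since p-value > α = 0.1, we fail to reject H₀.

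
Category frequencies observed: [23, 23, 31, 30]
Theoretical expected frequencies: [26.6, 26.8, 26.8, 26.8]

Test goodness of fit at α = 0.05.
Chi-square goodness of fit test:
H₀: observed counts match expected distribution
H₁: observed counts differ from expected distribution
df = k - 1 = 3
χ² = Σ(O - E)²/E
   = (23 - 26.6)²/26.6 + (23 - 26.8)²/26.8 + (31 - 26.8)²/26.8 + (30 - 26.8)²/26.8
   = 0.487 + 0.539 + 0.658 + 0.382
   = 2.07
p-value = 0.5588

Since p-value > α = 0.05, we fail to reject H₀.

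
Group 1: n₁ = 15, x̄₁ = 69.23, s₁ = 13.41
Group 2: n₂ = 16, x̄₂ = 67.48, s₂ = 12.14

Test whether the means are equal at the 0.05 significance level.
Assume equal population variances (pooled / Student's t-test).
Student's two-sample t-test (equal variances):
H₀: μ₁ = μ₂
H₁: μ₁ ≠ μ₂
df = n₁ + n₂ - 2 = 29
Pooled variance s_p² = [(n₁-1)s₁² + (n₂-1)s₂²] / (n₁ + n₂ - 2) = [(14)(13.41²) + (15)(12.14²)] / 29 = 163.0444
SE = √(s_p²(1/n₁ + 1/n₂)) = √(163.0444 × (1/15 + 1/16)) = 4.5891
t = (x̄₁ - x̄₂) / SE = (69.23 - 67.48) / 4.5891 = 1.75 / 4.5891 = 0.381
p-value = 0.7057

Since p-value > α = 0.05, we fail to reject H₀.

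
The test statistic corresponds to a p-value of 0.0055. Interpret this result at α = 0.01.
Since p = 0.0055 < α = 0.01, reject H₀.
There is sufficient evidence to reject the null hypothesis; the result is statistically significant at the 0.01 level.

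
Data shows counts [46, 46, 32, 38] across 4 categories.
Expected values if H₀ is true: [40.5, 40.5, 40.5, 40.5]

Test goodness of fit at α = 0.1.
Chi-square goodness of fit test:
H₀: observed counts match expected distribution
H₁: observed counts differ from expected distribution
df = k - 1 = 3
χ² = Σ(O - E)²/E
   = (46 - 40.5)²/40.5 + (46 - 40.5)²/40.5 + (32 - 40.5)²/40.5 + (38 - 40.5)²/40.5
   = 0.747 + 0.747 + 1.784 + 0.154
   = 3.43
p-value = 0.3297

Since p-value > α = 0.1, we fail to reject H₀.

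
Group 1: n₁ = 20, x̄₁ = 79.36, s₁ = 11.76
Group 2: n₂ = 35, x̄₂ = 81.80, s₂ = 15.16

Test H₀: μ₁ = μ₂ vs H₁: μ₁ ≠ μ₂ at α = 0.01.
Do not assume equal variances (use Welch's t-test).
Welch's two-sample t-test:
H₀: μ₁ = μ₂
H₁: μ₁ ≠ μ₂
s₁²/n₁ = 11.76²/20 = 6.9149,  s₂²/n₂ = 15.16²/35 = 6.5664
SE = √(s₁²/n₁ + s₂²/n₂) = √(6.9149 + 6.5664) = 3.6717
df (Welch-Satterthwaite) = (s₁²/n₁ + s₂²/n₂)² / [(s₁²/n₁)²/(n₁-1) + (s₂²/n₂)²/(n₂-1)] ≈ 48.02
t = (x̄₁ - x̄₂) / SE = (79.36 - 81.80) / 3.6717 = -2.44 / 3.6717 = -0.665
p-value = 0.5095

Since p-value > α = 0.01, we fail to reject H₀.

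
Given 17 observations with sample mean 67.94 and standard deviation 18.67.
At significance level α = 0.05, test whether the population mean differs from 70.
One-sample t-test:
H₀: μ = 70
H₁: μ ≠ 70
df = n - 1 = 16
t = (x̄ - μ₀) / (s/√n) = (67.94 - 70) / (18.67/√17) = -0.455
p-value = 0.6553

Since p-value > α = 0.05, we fail to reject H₀.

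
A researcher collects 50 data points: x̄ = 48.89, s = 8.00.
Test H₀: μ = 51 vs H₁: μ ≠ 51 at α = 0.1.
One-sample t-test:
H₀: μ = 51
H₁: μ ≠ 51
df = n - 1 = 49
t = (x̄ - μ₀) / (s/√n) = (48.89 - 51) / (8.00/√50) = -1.865
p-value = 0.0682

Since p-value < α = 0.1, we reject H₀.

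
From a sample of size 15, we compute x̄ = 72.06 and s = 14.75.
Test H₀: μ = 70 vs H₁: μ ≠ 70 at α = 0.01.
One-sample t-test:
H₀: μ = 70
H₁: μ ≠ 70
df = n - 1 = 14
t = (x̄ - μ₀) / (s/√n) = (72.06 - 70) / (14.75/√15) = 0.541
p-value = 0.5971

Since p-value > α = 0.01, we fail to reject H₀.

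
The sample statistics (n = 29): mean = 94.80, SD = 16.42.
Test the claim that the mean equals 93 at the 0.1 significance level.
One-sample t-test:
H₀: μ = 93
H₁: μ ≠ 93
df = n - 1 = 28
t = (x̄ - μ₀) / (s/√n) = (94.80 - 93) / (16.42/√29) = 0.590
p-value = 0.5597

Since p-value > α = 0.1, we fail to reject H₀.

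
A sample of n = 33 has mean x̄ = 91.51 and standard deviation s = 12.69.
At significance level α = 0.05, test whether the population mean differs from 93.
One-sample t-test:
H₀: μ = 93
H₁: μ ≠ 93
df = n - 1 = 32
t = (x̄ - μ₀) / (s/√n) = (91.51 - 93) / (12.69/√33) = -0.674
p-value = 0.5048

Since p-value > α = 0.05, we fail to reject H₀.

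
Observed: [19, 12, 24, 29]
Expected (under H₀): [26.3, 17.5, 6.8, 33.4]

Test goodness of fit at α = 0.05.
Chi-square goodness of fit test:
H₀: observed counts match expected distribution
H₁: observed counts differ from expected distribution
df = k - 1 = 3
χ² = Σ(O - E)²/E
   = (19 - 26.3)²/26.3 + (12 - 17.5)²/17.5 + (24 - 6.8)²/6.8 + (29 - 33.4)²/33.4
   = 2.026 + 1.729 + 43.506 + 0.580
   = 47.84
p-value < 0.0001

Since p-value < α = 0.05, we reject H₀.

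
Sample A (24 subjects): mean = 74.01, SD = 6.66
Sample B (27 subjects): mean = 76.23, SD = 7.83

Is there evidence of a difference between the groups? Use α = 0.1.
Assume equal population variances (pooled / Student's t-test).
Student's two-sample t-test (equal variances):
H₀: μ₁ = μ₂
H₁: μ₁ ≠ μ₂
df = n₁ + n₂ - 2 = 49
Pooled variance s_p² = [(n₁-1)s₁² + (n₂-1)s₂²] / (n₁ + n₂ - 2) = [(23)(6.66²) + (26)(7.83²)] / 49 = 53.3512
SE = √(s_p²(1/n₁ + 1/n₂)) = √(53.3512 × (1/24 + 1/27)) = 2.0491
t = (x̄₁ - x̄₂) / SE = (74.01 - 76.23) / 2.0491 = -2.22 / 2.0491 = -1.083
p-value = 0.2839

Since p-value > α = 0.1, we fail to reject H₀.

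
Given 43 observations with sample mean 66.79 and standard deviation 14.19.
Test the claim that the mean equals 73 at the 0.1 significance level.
One-sample t-test:
H₀: μ = 73
H₁: μ ≠ 73
df = n - 1 = 42
t = (x̄ - μ₀) / (s/√n) = (66.79 - 73) / (14.19/√43) = -2.870
p-value = 0.0064

Since p-value < α = 0.1, we reject H₀.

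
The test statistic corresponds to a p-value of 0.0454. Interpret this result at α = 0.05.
Since p = 0.0454 < α = 0.05, reject H₀.
There is sufficient evidence to reject the null hypothesis; the result is statistically significant at the 0.05 level.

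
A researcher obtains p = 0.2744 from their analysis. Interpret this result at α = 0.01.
Since p = 0.2744 > α = 0.01, fail to reject H₀.
There is insufficient evidence to reject the null hypothesis; the result is not statistically significant at the 0.01 level.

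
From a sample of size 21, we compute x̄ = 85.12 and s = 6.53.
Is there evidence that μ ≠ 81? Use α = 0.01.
One-sample t-test:
H₀: μ = 81
H₁: μ ≠ 81
df = n - 1 = 20
t = (x̄ - μ₀) / (s/√n) = (85.12 - 81) / (6.53/√21) = 2.891
p-value = 0.0090

Since p-value < α = 0.01, we reject H₀.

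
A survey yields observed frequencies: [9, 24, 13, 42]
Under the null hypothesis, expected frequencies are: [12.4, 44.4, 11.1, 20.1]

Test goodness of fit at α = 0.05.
Chi-square goodness of fit test:
H₀: observed counts match expected distribution
H₁: observed counts differ from expected distribution
df = k - 1 = 3
χ² = Σ(O - E)²/E
   = (9 - 12.4)²/12.4 + (24 - 44.4)²/44.4 + (13 - 11.1)²/11.1 + (42 - 20.1)²/20.1
   = 0.932 + 9.373 + 0.325 + 23.861
   = 34.49
p-value < 0.0001

Since p-value < α = 0.05, we reject H₀.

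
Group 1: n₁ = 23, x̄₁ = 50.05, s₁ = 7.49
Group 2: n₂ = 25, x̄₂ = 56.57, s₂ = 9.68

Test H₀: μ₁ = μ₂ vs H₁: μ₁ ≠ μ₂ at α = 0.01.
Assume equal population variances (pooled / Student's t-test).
Student's two-sample t-test (equal variances):
H₀: μ₁ = μ₂
H₁: μ₁ ≠ μ₂
df = n₁ + n₂ - 2 = 46
Pooled variance s_p² = [(n₁-1)s₁² + (n₂-1)s₂²] / (n₁ + n₂ - 2) = [(22)(7.49²) + (24)(9.68²)] / 46 = 75.7187
SE = √(s_p²(1/n₁ + 1/n₂)) = √(75.7187 × (1/23 + 1/25)) = 2.5141
t = (x̄₁ - x̄₂) / SE = (50.05 - 56.57) / 2.5141 = -6.52 / 2.5141 = -2.593
p-value = 0.0127

Since p-value > α = 0.01, we fail to reject H₀.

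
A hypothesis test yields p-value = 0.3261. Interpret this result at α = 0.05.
Since p = 0.3261 > α = 0.05, fail to reject H₀.
There is insufficient evidence to reject the null hypothesis; the result is not statistically significant at the 0.05 level.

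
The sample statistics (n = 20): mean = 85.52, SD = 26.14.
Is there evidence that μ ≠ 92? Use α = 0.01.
One-sample t-test:
H₀: μ = 92
H₁: μ ≠ 92
df = n - 1 = 19
t = (x̄ - μ₀) / (s/√n) = (85.52 - 92) / (26.14/√20) = -1.109
p-value = 0.2814

Since p-value > α = 0.01, we fail to reject H₀.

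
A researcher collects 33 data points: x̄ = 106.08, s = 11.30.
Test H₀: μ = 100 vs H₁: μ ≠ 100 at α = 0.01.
One-sample t-test:
H₀: μ = 100
H₁: μ ≠ 100
df = n - 1 = 32
t = (x̄ - μ₀) / (s/√n) = (106.08 - 100) / (11.30/√33) = 3.091
p-value = 0.0041

Since p-value < α = 0.01, we reject H₀.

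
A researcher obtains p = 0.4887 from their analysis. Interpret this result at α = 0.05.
Since p = 0.4887 > α = 0.05, fail to reject H₀.
There is insufficient evidence to reject the null hypothesis; the result is not statistically significant at the 0.05 level.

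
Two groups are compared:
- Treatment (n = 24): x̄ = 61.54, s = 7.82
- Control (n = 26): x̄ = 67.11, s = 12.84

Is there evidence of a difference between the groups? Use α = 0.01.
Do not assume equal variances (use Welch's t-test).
Welch's two-sample t-test:
H₀: μ₁ = μ₂
H₁: μ₁ ≠ μ₂
s₁²/n₁ = 7.82²/24 = 2.5480,  s₂²/n₂ = 12.84²/26 = 6.3410
SE = √(s₁²/n₁ + s₂²/n₂) = √(2.5480 + 6.3410) = 2.9814
df (Welch-Satterthwaite) = (s₁²/n₁ + s₂²/n₂)² / [(s₁²/n₁)²/(n₁-1) + (s₂²/n₂)²/(n₂-1)] ≈ 41.79
t = (x̄₁ - x̄₂) / SE = (61.54 - 67.11) / 2.9814 = -5.57 / 2.9814 = -1.868
p-value = 0.0688

Since p-value > α = 0.01, we fail to reject H₀.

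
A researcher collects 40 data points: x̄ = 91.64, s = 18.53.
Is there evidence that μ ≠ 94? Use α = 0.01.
One-sample t-test:
H₀: μ = 94
H₁: μ ≠ 94
df = n - 1 = 39
t = (x̄ - μ₀) / (s/√n) = (91.64 - 94) / (18.53/√40) = -0.806
p-value = 0.4254

Since p-value > α = 0.01, we fail to reject H₀.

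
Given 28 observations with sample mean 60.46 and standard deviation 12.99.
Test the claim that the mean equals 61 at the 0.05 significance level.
One-sample t-test:
H₀: μ = 61
H₁: μ ≠ 61
df = n - 1 = 27
t = (x̄ - μ₀) / (s/√n) = (60.46 - 61) / (12.99/√28) = -0.220
p-value = 0.8275

Since p-value > α = 0.05, we fail to reject H₀.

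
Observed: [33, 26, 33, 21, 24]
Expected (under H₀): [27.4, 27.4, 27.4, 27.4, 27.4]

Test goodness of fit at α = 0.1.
Chi-square goodness of fit test:
H₀: observed counts match expected distribution
H₁: observed counts differ from expected distribution
df = k - 1 = 4
χ² = Σ(O - E)²/E
   = (33 - 27.4)²/27.4 + (26 - 27.4)²/27.4 + (33 - 27.4)²/27.4 + (21 - 27.4)²/27.4 + (24 - 27.4)²/27.4
   = 1.145 + 0.072 + 1.145 + 1.495 + 0.422
   = 4.28
p-value = 0.3698

Since p-value > α = 0.1, we fail to reject H₀.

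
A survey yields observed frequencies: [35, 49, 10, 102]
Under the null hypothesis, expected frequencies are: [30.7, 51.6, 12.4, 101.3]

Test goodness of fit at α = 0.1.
Chi-square goodness of fit test:
H₀: observed counts match expected distribution
H₁: observed counts differ from expected distribution
df = k - 1 = 3
χ² = Σ(O - E)²/E
   = (35 - 30.7)²/30.7 + (49 - 51.6)²/51.6 + (10 - 12.4)²/12.4 + (102 - 101.3)²/101.3
   = 0.602 + 0.131 + 0.465 + 0.005
   = 1.20
p-value = 0.7524

Since p-value > α = 0.1, we fail to reject H₀.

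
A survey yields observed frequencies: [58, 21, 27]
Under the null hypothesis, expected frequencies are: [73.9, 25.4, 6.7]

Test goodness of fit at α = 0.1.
Chi-square goodness of fit test:
H₀: observed counts match expected distribution
H₁: observed counts differ from expected distribution
df = k - 1 = 2
χ² = Σ(O - E)²/E
   = (58 - 73.9)²/73.9 + (21 - 25.4)²/25.4 + (27 - 6.7)²/6.7
   = 3.421 + 0.762 + 61.506
   = 65.69
p-value < 0.0001

Since p-value < α = 0.1, we reject H₀.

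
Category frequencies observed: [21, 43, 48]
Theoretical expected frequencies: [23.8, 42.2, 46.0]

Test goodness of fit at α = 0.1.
Chi-square goodness of fit test:
H₀: observed counts match expected distribution
H₁: observed counts differ from expected distribution
df = k - 1 = 2
χ² = Σ(O - E)²/E
   = (21 - 23.8)²/23.8 + (43 - 42.2)²/42.2 + (48 - 46.0)²/46.0
   = 0.329 + 0.015 + 0.087
   = 0.43
p-value = 0.8059

Since p-value > α = 0.1, we fail to reject H₀.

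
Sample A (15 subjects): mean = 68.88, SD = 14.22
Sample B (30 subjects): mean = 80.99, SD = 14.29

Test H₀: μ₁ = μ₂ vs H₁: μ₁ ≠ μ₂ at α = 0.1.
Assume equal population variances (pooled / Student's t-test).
Student's two-sample t-test (equal variances):
H₀: μ₁ = μ₂
H₁: μ₁ ≠ μ₂
df = n₁ + n₂ - 2 = 43
Pooled variance s_p² = [(n₁-1)s₁² + (n₂-1)s₂²] / (n₁ + n₂ - 2) = [(14)(14.22²) + (29)(14.29²)] / 43 = 203.5543
SE = √(s_p²(1/n₁ + 1/n₂)) = √(203.5543 × (1/15 + 1/30)) = 4.5117
t = (x̄₁ - x̄₂) / SE = (68.88 - 80.99) / 4.5117 = -12.11 / 4.5117 = -2.684
p-value = 0.0103

Since p-value < α = 0.1, we reject H₀.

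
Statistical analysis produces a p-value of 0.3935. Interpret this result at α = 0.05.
Since p = 0.3935 > α = 0.05, fail to reject H₀.
There is insufficient evidence to reject the null hypothesis; the result is not statistically significant at the 0.05 level.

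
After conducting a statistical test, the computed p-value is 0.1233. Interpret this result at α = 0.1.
Since p = 0.1233 > α = 0.1, fail to reject H₀.
There is insufficient evidence to reject the null hypothesis; the result is not statistically significant at the 0.1 level.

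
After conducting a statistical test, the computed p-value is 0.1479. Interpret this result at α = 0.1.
Since p = 0.1479 > α = 0.1, fail to reject H₀.
There is insufficient evidence to reject the null hypothesis; the result is not statistically significant at the 0.1 level.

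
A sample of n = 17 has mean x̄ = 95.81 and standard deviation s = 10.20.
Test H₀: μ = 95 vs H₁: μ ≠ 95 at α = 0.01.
One-sample t-test:
H₀: μ = 95
H₁: μ ≠ 95
df = n - 1 = 16
t = (x̄ - μ₀) / (s/√n) = (95.81 - 95) / (10.20/√17) = 0.327
p-value = 0.7476

Since p-value > α = 0.01, we fail to reject H₀.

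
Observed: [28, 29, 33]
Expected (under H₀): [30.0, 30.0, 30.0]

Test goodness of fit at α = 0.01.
Chi-square goodness of fit test:
H₀: observed counts match expected distribution
H₁: observed counts differ from expected distribution
df = k - 1 = 2
χ² = Σ(O - E)²/E
   = (28 - 30.0)²/30.0 + (29 - 30.0)²/30.0 + (33 - 30.0)²/30.0
   = 0.133 + 0.033 + 0.300
   = 0.47
p-value = 0.7919

Since p-value > α = 0.01, we fail to reject H₀.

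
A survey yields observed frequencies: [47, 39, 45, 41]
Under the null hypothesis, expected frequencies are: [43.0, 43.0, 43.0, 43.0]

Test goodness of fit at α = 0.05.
Chi-square goodness of fit test:
H₀: observed counts match expected distribution
H₁: observed counts differ from expected distribution
df = k - 1 = 3
χ² = Σ(O - E)²/E
   = (47 - 43.0)²/43.0 + (39 - 43.0)²/43.0 + (45 - 43.0)²/43.0 + (41 - 43.0)²/43.0
   = 0.372 + 0.372 + 0.093 + 0.093
   = 0.93
p-value = 0.8181

Since p-value > α = 0.05, we fail to reject H₀.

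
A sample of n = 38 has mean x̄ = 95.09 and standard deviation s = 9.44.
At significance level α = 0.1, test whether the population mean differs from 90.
One-sample t-test:
H₀: μ = 90
H₁: μ ≠ 90
df = n - 1 = 37
t = (x̄ - μ₀) / (s/√n) = (95.09 - 90) / (9.44/√38) = 3.324
p-value = 0.0020

Since p-value < α = 0.1, we reject H₀.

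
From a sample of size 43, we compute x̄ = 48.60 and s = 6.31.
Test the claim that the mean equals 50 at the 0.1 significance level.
One-sample t-test:
H₀: μ = 50
H₁: μ ≠ 50
df = n - 1 = 42
t = (x̄ - μ₀) / (s/√n) = (48.60 - 50) / (6.31/√43) = -1.455
p-value = 0.1531

Since p-value > α = 0.1, we fail to reject H₀.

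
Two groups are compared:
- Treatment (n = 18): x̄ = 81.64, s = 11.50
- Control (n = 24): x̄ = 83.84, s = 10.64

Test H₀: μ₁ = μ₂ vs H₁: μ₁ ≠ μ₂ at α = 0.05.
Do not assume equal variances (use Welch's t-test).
Welch's two-sample t-test:
H₀: μ₁ = μ₂
H₁: μ₁ ≠ μ₂
s₁²/n₁ = 11.50²/18 = 7.3472,  s₂²/n₂ = 10.64²/24 = 4.7171
SE = √(s₁²/n₁ + s₂²/n₂) = √(7.3472 + 4.7171) = 3.4734
df (Welch-Satterthwaite) = (s₁²/n₁ + s₂²/n₂)² / [(s₁²/n₁)²/(n₁-1) + (s₂²/n₂)²/(n₂-1)] ≈ 35.13
t = (x̄₁ - x̄₂) / SE = (81.64 - 83.84) / 3.4734 = -2.20 / 3.4734 = -0.633
p-value = 0.5306

Since p-value > α = 0.05, we fail to reject H₀.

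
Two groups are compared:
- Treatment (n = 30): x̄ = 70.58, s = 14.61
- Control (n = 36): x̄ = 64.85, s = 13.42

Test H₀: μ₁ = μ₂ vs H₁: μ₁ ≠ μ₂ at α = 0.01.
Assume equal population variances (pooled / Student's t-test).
Student's two-sample t-test (equal variances):
H₀: μ₁ = μ₂
H₁: μ₁ ≠ μ₂
df = n₁ + n₂ - 2 = 64
Pooled variance s_p² = [(n₁-1)s₁² + (n₂-1)s₂²] / (n₁ + n₂ - 2) = [(29)(14.61²) + (35)(13.42²)] / 64 = 195.2107
SE = √(s_p²(1/n₁ + 1/n₂)) = √(195.2107 × (1/30 + 1/36)) = 3.4539
t = (x̄₁ - x̄₂) / SE = (70.58 - 64.85) / 3.4539 = 5.73 / 3.4539 = 1.659
p-value = 0.1020

Since p-value > α = 0.01, we fail to reject H₀.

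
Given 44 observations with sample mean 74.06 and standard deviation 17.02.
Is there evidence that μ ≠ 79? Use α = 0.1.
One-sample t-test:
H₀: μ = 79
H₁: μ ≠ 79
df = n - 1 = 43
t = (x̄ - μ₀) / (s/√n) = (74.06 - 79) / (17.02/√44) = -1.925
p-value = 0.0608

Since p-value < α = 0.1, we reject H₀.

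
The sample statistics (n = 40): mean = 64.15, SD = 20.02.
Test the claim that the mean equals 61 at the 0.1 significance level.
One-sample t-test:
H₀: μ = 61
H₁: μ ≠ 61
df = n - 1 = 39
t = (x̄ - μ₀) / (s/√n) = (64.15 - 61) / (20.02/√40) = 0.995
p-value = 0.3258

Since p-value > α = 0.1, we fail to reject H₀.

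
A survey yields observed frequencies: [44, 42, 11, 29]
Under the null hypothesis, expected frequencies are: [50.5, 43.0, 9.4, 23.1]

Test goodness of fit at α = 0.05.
Chi-square goodness of fit test:
H₀: observed counts match expected distribution
H₁: observed counts differ from expected distribution
df = k - 1 = 3
χ² = Σ(O - E)²/E
   = (44 - 50.5)²/50.5 + (42 - 43.0)²/43.0 + (11 - 9.4)²/9.4 + (29 - 23.1)²/23.1
   = 0.837 + 0.023 + 0.272 + 1.507
   = 2.64
p-value = 0.4507

Since p-value > α = 0.05, we fail to reject H₀.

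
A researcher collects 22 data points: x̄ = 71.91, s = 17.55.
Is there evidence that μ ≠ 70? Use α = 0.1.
One-sample t-test:
H₀: μ = 70
H₁: μ ≠ 70
df = n - 1 = 21
t = (x̄ - μ₀) / (s/√n) = (71.91 - 70) / (17.55/√22) = 0.510
p-value = 0.6150

Since p-value > α = 0.1, we fail to reject H₀.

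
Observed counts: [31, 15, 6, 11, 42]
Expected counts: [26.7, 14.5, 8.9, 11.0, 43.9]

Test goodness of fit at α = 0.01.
Chi-square goodness of fit test:
H₀: observed counts match expected distribution
H₁: observed counts differ from expected distribution
df = k - 1 = 4
χ² = Σ(O - E)²/E
   = (31 - 26.7)²/26.7 + (15 - 14.5)²/14.5 + (6 - 8.9)²/8.9 + (11 - 11.0)²/11.0 + (42 - 43.9)²/43.9
   = 0.693 + 0.017 + 0.945 + 0.000 + 0.082
   = 1.74
p-value = 0.7840

Since p-value > α = 0.01, we fail to reject H₀.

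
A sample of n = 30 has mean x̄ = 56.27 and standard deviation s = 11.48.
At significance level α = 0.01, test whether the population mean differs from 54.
One-sample t-test:
H₀: μ = 54
H₁: μ ≠ 54
df = n - 1 = 29
t = (x̄ - μ₀) / (s/√n) = (56.27 - 54) / (11.48/√30) = 1.083
p-value = 0.2877

Since p-value > α = 0.01, we fail to reject H₀.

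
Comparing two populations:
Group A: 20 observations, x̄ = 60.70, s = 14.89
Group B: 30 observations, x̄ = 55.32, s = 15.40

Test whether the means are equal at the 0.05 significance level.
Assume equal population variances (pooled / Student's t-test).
Student's two-sample t-test (equal variances):
H₀: μ₁ = μ₂
H₁: μ₁ ≠ μ₂
df = n₁ + n₂ - 2 = 48
Pooled variance s_p² = [(n₁-1)s₁² + (n₂-1)s₂²] / (n₁ + n₂ - 2) = [(19)(14.89²) + (29)(15.40²)] / 48 = 231.0452
SE = √(s_p²(1/n₁ + 1/n₂)) = √(231.0452 × (1/20 + 1/30)) = 4.3879
t = (x̄₁ - x̄₂) / SE = (60.70 - 55.32) / 4.3879 = 5.38 / 4.3879 = 1.226
p-value = 0.2261

Since p-value > α = 0.05, we fail to reject H₀.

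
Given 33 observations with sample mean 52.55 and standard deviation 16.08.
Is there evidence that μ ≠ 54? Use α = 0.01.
One-sample t-test:
H₀: μ = 54
H₁: μ ≠ 54
df = n - 1 = 32
t = (x̄ - μ₀) / (s/√n) = (52.55 - 54) / (16.08/√33) = -0.518
p-value = 0.6080

Since p-value > α = 0.01, we fail to reject H₀.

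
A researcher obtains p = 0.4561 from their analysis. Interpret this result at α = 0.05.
Since p = 0.4561 > α = 0.05, fail to reject H₀.
There is insufficient evidence to reject the null hypothesis; the result is not statistically significant at the 0.05 level.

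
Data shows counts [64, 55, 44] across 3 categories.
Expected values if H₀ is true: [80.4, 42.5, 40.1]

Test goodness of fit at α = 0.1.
Chi-square goodness of fit test:
H₀: observed counts match expected distribution
H₁: observed counts differ from expected distribution
df = k - 1 = 2
χ² = Σ(O - E)²/E
   = (64 - 80.4)²/80.4 + (55 - 42.5)²/42.5 + (44 - 40.1)²/40.1
   = 3.345 + 3.676 + 0.379
   = 7.40
p-value = 0.0247

Since p-value < α = 0.1, we reject H₀.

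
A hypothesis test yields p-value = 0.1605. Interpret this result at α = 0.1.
Since p = 0.1605 > α = 0.1, fail to reject H₀.
There is insufficient evidence to reject the null hypothesis; the result is not statistically significant at the 0.1 level.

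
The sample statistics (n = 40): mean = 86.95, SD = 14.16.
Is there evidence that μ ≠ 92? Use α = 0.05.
One-sample t-test:
H₀: μ = 92
H₁: μ ≠ 92
df = n - 1 = 39
t = (x̄ - μ₀) / (s/√n) = (86.95 - 92) / (14.16/√40) = -2.256
p-value = 0.0298

Since p-value < α = 0.05, we reject H₀.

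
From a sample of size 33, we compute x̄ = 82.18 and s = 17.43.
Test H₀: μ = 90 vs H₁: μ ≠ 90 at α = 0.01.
One-sample t-test:
H₀: μ = 90
H₁: μ ≠ 90
df = n - 1 = 32
t = (x̄ - μ₀) / (s/√n) = (82.18 - 90) / (17.43/√33) = -2.577
p-value = 0.0148

Since p-value > α = 0.01, we fail to reject H₀.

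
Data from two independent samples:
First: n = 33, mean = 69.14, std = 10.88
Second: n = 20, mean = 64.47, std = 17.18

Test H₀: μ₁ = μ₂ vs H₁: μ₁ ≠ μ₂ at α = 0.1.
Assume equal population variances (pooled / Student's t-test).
Student's two-sample t-test (equal variances):
H₀: μ₁ = μ₂
H₁: μ₁ ≠ μ₂
df = n₁ + n₂ - 2 = 51
Pooled variance s_p² = [(n₁-1)s₁² + (n₂-1)s₂²] / (n₁ + n₂ - 2) = [(32)(10.88²) + (19)(17.18²)] / 51 = 184.2329
SE = √(s_p²(1/n₁ + 1/n₂)) = √(184.2329 × (1/33 + 1/20)) = 3.8464
t = (x̄₁ - x̄₂) / SE = (69.14 - 64.47) / 3.8464 = 4.67 / 3.8464 = 1.214
p-value = 0.2303

Since p-value > α = 0.1, we fail to reject H₀.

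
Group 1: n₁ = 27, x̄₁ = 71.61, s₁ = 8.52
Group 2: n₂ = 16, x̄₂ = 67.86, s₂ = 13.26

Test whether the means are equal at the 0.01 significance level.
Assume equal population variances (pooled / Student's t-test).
Student's two-sample t-test (equal variances):
H₀: μ₁ = μ₂
H₁: μ₁ ≠ μ₂
df = n₁ + n₂ - 2 = 41
Pooled variance s_p² = [(n₁-1)s₁² + (n₂-1)s₂²] / (n₁ + n₂ - 2) = [(26)(8.52²) + (15)(13.26²)] / 41 = 110.3601
SE = √(s_p²(1/n₁ + 1/n₂)) = √(110.3601 × (1/27 + 1/16)) = 3.3144
t = (x̄₁ - x̄₂) / SE = (71.61 - 67.86) / 3.3144 = 3.75 / 3.3144 = 1.131
p-value = 0.2644

Since p-value > α = 0.01, we fail to reject H₀.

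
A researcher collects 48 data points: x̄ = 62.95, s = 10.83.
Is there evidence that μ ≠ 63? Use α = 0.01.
One-sample t-test:
H₀: μ = 63
H₁: μ ≠ 63
df = n - 1 = 47
t = (x̄ - μ₀) / (s/√n) = (62.95 - 63) / (10.83/√48) = -0.032
p-value = 0.9746

Since p-value > α = 0.01, we fail to reject H₀.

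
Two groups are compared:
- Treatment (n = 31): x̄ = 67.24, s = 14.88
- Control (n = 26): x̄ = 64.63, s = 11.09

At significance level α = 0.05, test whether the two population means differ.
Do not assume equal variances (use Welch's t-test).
Welch's two-sample t-test:
H₀: μ₁ = μ₂
H₁: μ₁ ≠ μ₂
s₁²/n₁ = 14.88²/31 = 7.1424,  s₂²/n₂ = 11.09²/26 = 4.7303
SE = √(s₁²/n₁ + s₂²/n₂) = √(7.1424 + 4.7303) = 3.4457
df (Welch-Satterthwaite) = (s₁²/n₁ + s₂²/n₂)² / [(s₁²/n₁)²/(n₁-1) + (s₂²/n₂)²/(n₂-1)] ≈ 54.31
t = (x̄₁ - x̄₂) / SE = (67.24 - 64.63) / 3.4457 = 2.61 / 3.4457 = 0.757
p-value = 0.4520

Since p-value > α = 0.05, we fail to reject H₀.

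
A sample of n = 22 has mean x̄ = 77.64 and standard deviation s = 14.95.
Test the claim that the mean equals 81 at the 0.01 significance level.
One-sample t-test:
H₀: μ = 81
H₁: μ ≠ 81
df = n - 1 = 21
t = (x̄ - μ₀) / (s/√n) = (77.64 - 81) / (14.95/√22) = -1.054
p-value = 0.3038

Since p-value > α = 0.01, we fail to reject H₀.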